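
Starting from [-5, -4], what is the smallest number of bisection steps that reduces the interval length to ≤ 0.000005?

Width after n steps is 1/2^n. Need 2^n ≥ 1/0.000005 = 200000.
2^17 = 131072 < 200000 ≤ 2^18 = 262144, so n = 18.

18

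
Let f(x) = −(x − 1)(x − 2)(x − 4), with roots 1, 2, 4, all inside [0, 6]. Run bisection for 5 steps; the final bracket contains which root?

m = 3, f(m) = 2 (+); new bracket [3, 6]
m = 4.5, f(m) = -4.375 (−); new bracket [3, 4.5]
m = 3.75, f(m) = 1.203125 (+); new bracket [3.75, 4.5]
m = 4.125, f(m) = -0.8301 (−); new bracket [3.75, 4.125]
m = 3.9375, f(m) = 0.3557 (+); new bracket [3.9375, 4.125]

4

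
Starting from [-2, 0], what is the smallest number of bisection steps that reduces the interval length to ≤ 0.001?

Width after n steps is 2/2^n. Need 2^n ≥ 2/0.001 = 2000.
2^10 = 1024 < 2000 ≤ 2^11 = 2048, so n = 11.

11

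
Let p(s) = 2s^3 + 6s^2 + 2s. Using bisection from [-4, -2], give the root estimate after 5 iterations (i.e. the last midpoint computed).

m = -3, p(m) = -6 (−); new bracket [-3, -2]
m = -2.5, p(m) = 1.25 (+); new bracket [-3, -2.5]
m = -2.75, p(m) = -1.71875 (−); new bracket [-2.75, -2.5]
m = -2.625, p(m) = -0.082 (−); new bracket [-2.625, -2.5]
m = -2.5625, p(m) = 0.6206 (+); new bracket [-2.625, -2.5625]

-2.5625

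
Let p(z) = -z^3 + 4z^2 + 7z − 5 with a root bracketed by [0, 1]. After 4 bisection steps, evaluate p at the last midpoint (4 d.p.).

0.0251

z = 0.5 gives p = -0.625, negative; keep [0.5, 1]
z = 0.75 gives p = 2.078125, positive; keep [0.5, 0.75]
z = 0.625 gives p = 0.693359, positive; keep [0.5, 0.625]
z = 0.5625 gives p = 0.0251, positive; keep [0.5, 0.5625]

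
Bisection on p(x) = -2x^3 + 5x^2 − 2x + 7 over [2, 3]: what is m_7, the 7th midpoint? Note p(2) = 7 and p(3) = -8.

p(2.5) = 2 > 0, so the root lies in [2.5, 3]
p(2.75) = -2.28125 < 0, so the root lies in [2.5, 2.75]
p(2.625) = 0.027344 > 0, so the root lies in [2.625, 2.75]
p(2.6875) = -1.0835 < 0, so the root lies in [2.625, 2.6875]
p(2.65625) = -0.5174 < 0, so the root lies in [2.625, 2.65625]
p(2.640625) = -0.2424 < 0, so the root lies in [2.625, 2.640625]
p(2.6328125) = -0.1069 < 0, so the root lies in [2.625, 2.6328125]

2.6328125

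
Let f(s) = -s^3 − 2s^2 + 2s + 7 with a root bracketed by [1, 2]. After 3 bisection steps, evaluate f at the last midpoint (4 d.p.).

f(1.5) = 2.125 > 0, so the root lies in [1.5, 2]
f(1.75) = -0.984375 < 0, so the root lies in [1.5, 1.75]
f(1.625) = 0.677734 > 0, so the root lies in [1.625, 1.75]

0.6777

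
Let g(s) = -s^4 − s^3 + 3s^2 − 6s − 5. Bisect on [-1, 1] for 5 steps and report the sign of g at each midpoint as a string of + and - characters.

m = 0, g(m) = -5 (−); new bracket [-1, 0]
m = -0.5, g(m) = -1.1875 (−); new bracket [-1, -0.5]
m = -0.75, g(m) = 1.292969 (+); new bracket [-0.75, -0.5]
m = -0.625, g(m) = 0.0134 (+); new bracket [-0.625, -0.5]
m = -0.5625, g(m) = -0.5979 (−); new bracket [-0.625, -0.5625]

--++-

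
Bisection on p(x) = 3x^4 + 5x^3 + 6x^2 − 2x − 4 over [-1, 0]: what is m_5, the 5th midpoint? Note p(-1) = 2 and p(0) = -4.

-0.78125

x = -0.5 gives p = -1.9375, negative; keep [-1, -0.5]
x = -0.75 gives p = -0.285156, negative; keep [-1, -0.75]
x = -0.875 gives p = 0.752686, positive; keep [-0.875, -0.75]
x = -0.8125 gives p = 0.2115, positive; keep [-0.8125, -0.75]
x = -0.78125 gives p = -0.042, negative; keep [-0.8125, -0.78125]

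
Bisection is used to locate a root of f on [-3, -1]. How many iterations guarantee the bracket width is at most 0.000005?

Width after n steps is 2/2^n. Need 2^n ≥ 2/0.000005 = 400000.
2^18 = 262144 < 400000 ≤ 2^19 = 524288, so n = 19.

19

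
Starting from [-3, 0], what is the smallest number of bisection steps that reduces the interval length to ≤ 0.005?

Width after n steps is 3/2^n. Need 2^n ≥ 3/0.005 = 600.
2^9 = 512 < 600 ≤ 2^10 = 1024, so n = 10.

10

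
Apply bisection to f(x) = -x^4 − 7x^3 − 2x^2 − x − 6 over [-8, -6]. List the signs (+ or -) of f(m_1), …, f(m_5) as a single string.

-+-++

f(-7) = -97 < 0, so the root lies in [-7, -6]
f(-6.5) = 53.3125 > 0, so the root lies in [-7, -6.5]
f(-6.75) = -13.488281 < 0, so the root lies in [-6.75, -6.5]
f(-6.625) = 21.8845 > 0, so the root lies in [-6.75, -6.625]
f(-6.6875) = 4.7056 > 0, so the root lies in [-6.75, -6.6875]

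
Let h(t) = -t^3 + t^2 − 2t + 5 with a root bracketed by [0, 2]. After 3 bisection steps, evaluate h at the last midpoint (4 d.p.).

midpoint 1: h = 3 > 0 → [1, 2]
midpoint 1.5: h = 0.875 > 0 → [1.5, 2]
midpoint 1.75: h = -0.796875 < 0 → [1.5, 1.75]

-0.7969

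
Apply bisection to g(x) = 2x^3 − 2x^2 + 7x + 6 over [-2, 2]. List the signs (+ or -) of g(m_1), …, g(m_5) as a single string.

g(0) = 6 > 0, so the root lies in [-2, 0]
g(-1) = -5 < 0, so the root lies in [-1, 0]
g(-0.5) = 1.75 > 0, so the root lies in [-1, -0.5]
g(-0.75) = -1.2188 < 0, so the root lies in [-0.75, -0.5]
g(-0.625) = 0.3555 > 0, so the root lies in [-0.75, -0.625]

+-+-+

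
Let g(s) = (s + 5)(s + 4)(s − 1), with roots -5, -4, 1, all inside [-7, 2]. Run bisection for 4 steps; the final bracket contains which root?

m = -2.5, g(m) = -13.125 (−); new bracket [-2.5, 2]
m = -0.25, g(m) = -22.265625 (−); new bracket [-0.25, 2]
m = 0.875, g(m) = -3.580078 (−); new bracket [0.875, 2]
m = 1.4375, g(m) = 15.3142 (+); new bracket [0.875, 1.4375]

1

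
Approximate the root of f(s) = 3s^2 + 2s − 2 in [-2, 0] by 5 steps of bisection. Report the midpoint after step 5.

-1.1875

m = -1, f(m) = -1 (−); new bracket [-2, -1]
m = -1.5, f(m) = 1.75 (+); new bracket [-1.5, -1]
m = -1.25, f(m) = 0.1875 (+); new bracket [-1.25, -1]
m = -1.125, f(m) = -0.4531 (−); new bracket [-1.25, -1.125]
m = -1.1875, f(m) = -0.1445 (−); new bracket [-1.25, -1.1875]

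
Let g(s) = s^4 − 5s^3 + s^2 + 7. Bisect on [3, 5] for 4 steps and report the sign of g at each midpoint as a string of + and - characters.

--+-

midpoint 4: g = -41 < 0 → [4, 5]
midpoint 4.5: g = -18.3125 < 0 → [4.5, 5]
midpoint 4.75: g = 2.769531 > 0 → [4.5, 4.75]
midpoint 4.625: g = -8.7087 < 0 → [4.625, 4.75]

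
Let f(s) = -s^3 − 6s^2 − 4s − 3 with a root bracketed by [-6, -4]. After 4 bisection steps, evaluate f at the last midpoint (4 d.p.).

0.4434

s = -5 gives f = -8, negative; keep [-6, -5]
s = -5.5 gives f = 3.875, positive; keep [-5.5, -5]
s = -5.25 gives f = -2.671875, negative; keep [-5.5, -5.25]
s = -5.375 gives f = 0.4434, positive; keep [-5.375, -5.25]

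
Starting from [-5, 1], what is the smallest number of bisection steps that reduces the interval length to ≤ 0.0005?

14

Width after n steps is 6/2^n. Need 2^n ≥ 6/0.0005 = 12000.
2^13 = 8192 < 12000 ≤ 2^14 = 16384, so n = 14.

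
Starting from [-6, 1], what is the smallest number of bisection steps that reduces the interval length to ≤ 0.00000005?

28

Width after n steps is 7/2^n. Need 2^n ≥ 7/0.00000005 = 140000000.
2^27 = 134217728 < 140000000 ≤ 2^28 = 268435456, so n = 28.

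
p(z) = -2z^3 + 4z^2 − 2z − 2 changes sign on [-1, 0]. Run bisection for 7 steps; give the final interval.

[-0.46875, -0.4609375]

m = -0.5, p(m) = 0.25 (+); new bracket [-0.5, 0]
m = -0.25, p(m) = -1.21875 (−); new bracket [-0.5, -0.25]
m = -0.375, p(m) = -0.582031 (−); new bracket [-0.5, -0.375]
m = -0.4375, p(m) = -0.1919 (−); new bracket [-0.5, -0.4375]
m = -0.46875, p(m) = 0.0224 (+); new bracket [-0.46875, -0.4375]
m = -0.453125, p(m) = -0.0864 (−); new bracket [-0.46875, -0.453125]
m = -0.4609375, p(m) = -0.0324 (−); new bracket [-0.46875, -0.4609375]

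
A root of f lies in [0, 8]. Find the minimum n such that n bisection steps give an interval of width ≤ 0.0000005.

Width after n steps is 8/2^n. Need 2^n ≥ 8/0.0000005 = 16000000.
2^23 = 8388608 < 16000000 ≤ 2^24 = 16777216, so n = 24.

24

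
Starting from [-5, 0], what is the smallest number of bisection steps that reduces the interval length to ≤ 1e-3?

Width after n steps is 5/2^n. Need 2^n ≥ 5/1e-3 = 5000.
2^12 = 4096 < 5000 ≤ 2^13 = 8192, so n = 13.

13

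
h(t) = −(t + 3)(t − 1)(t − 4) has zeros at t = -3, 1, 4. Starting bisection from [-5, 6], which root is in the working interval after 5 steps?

t = 0.5 gives h = -6.125, negative; keep [-5, 0.5]
t = -2.25 gives h = -15.234375, negative; keep [-5, -2.25]
t = -3.625 gives h = 22.041016, positive; keep [-3.625, -2.25]
t = -2.9375 gives h = -1.7073, negative; keep [-3.625, -2.9375]
t = -3.28125 gives h = 8.7674, positive; keep [-3.28125, -2.9375]

-3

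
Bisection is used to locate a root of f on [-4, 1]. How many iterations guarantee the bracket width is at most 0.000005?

Width after n steps is 5/2^n. Need 2^n ≥ 5/0.000005 = 1000000.
2^19 = 524288 < 1000000 ≤ 2^20 = 1048576, so n = 20.

20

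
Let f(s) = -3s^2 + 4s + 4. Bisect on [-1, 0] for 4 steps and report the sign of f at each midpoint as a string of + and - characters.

f(-0.5) = 1.25 > 0, so the root lies in [-1, -0.5]
f(-0.75) = -0.6875 < 0, so the root lies in [-0.75, -0.5]
f(-0.625) = 0.328125 > 0, so the root lies in [-0.75, -0.625]
f(-0.6875) = -0.168 < 0, so the root lies in [-0.6875, -0.625]

+-+-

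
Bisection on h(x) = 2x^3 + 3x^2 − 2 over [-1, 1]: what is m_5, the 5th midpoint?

midpoint 0: h = -2 < 0 → [0, 1]
midpoint 0.5: h = -1 < 0 → [0.5, 1]
midpoint 0.75: h = 0.53125 > 0 → [0.5, 0.75]
midpoint 0.625: h = -0.3398 < 0 → [0.625, 0.75]
midpoint 0.6875: h = 0.0679 > 0 → [0.625, 0.6875]

0.6875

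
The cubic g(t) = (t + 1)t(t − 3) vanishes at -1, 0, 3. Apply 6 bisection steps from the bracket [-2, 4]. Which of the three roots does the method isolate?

m = 1, g(m) = -4 (−); new bracket [1, 4]
m = 2.5, g(m) = -4.375 (−); new bracket [2.5, 4]
m = 3.25, g(m) = 3.453125 (+); new bracket [2.5, 3.25]
m = 2.875, g(m) = -1.3926 (−); new bracket [2.875, 3.25]
m = 3.0625, g(m) = 0.7776 (+); new bracket [2.875, 3.0625]
m = 2.96875, g(m) = -0.3682 (−); new bracket [2.96875, 3.0625]

3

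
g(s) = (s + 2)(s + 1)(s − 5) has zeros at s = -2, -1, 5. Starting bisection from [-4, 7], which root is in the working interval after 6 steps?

midpoint 1.5: g = -30.625 < 0 → [1.5, 7]
midpoint 4.25: g = -24.609375 < 0 → [4.25, 7]
midpoint 5.625: g = 31.572266 > 0 → [4.25, 5.625]
midpoint 4.9375: g = -2.5745 < 0 → [4.9375, 5.625]
midpoint 5.28125: g = 12.8631 > 0 → [4.9375, 5.28125]
midpoint 5.109375: g = 4.7506 > 0 → [4.9375, 5.109375]

5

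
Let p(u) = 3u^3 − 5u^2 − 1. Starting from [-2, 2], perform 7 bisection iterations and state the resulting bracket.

m = 0, p(m) = -1 (−); new bracket [0, 2]
m = 1, p(m) = -3 (−); new bracket [1, 2]
m = 1.5, p(m) = -2.125 (−); new bracket [1.5, 2]
m = 1.75, p(m) = -0.2344 (−); new bracket [1.75, 2]
m = 1.875, p(m) = 1.1973 (+); new bracket [1.75, 1.875]
m = 1.8125, p(m) = 0.4373 (+); new bracket [1.75, 1.8125]
m = 1.78125, p(m) = 0.0907 (+); new bracket [1.75, 1.78125]

[1.75, 1.78125]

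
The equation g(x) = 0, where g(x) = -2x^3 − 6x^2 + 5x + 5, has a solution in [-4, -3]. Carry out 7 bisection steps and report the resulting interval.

[-3.515625, -3.5078125]

midpoint -3.5: g = -0.25 < 0 → [-4, -3.5]
midpoint -3.75: g = 7.34375 > 0 → [-3.75, -3.5]
midpoint -3.625: g = 3.300781 > 0 → [-3.625, -3.5]
midpoint -3.5625: g = 1.4653 > 0 → [-3.5625, -3.5]
midpoint -3.53125: g = 0.5928 > 0 → [-3.53125, -3.5]
midpoint -3.515625: g = 0.1677 > 0 → [-3.515625, -3.5]
midpoint -3.5078125: g = -0.0421 < 0 → [-3.515625, -3.5078125]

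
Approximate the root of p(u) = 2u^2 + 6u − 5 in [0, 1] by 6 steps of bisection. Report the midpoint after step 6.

midpoint 0.5: p = -1.5 < 0 → [0.5, 1]
midpoint 0.75: p = 0.625 > 0 → [0.5, 0.75]
midpoint 0.625: p = -0.46875 < 0 → [0.625, 0.75]
midpoint 0.6875: p = 0.0703 > 0 → [0.625, 0.6875]
midpoint 0.65625: p = -0.2012 < 0 → [0.65625, 0.6875]
midpoint 0.671875: p = -0.0659 < 0 → [0.671875, 0.6875]

0.671875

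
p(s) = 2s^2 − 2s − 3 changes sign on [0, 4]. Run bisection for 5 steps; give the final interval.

midpoint 2: p = 1 > 0 → [0, 2]
midpoint 1: p = -3 < 0 → [1, 2]
midpoint 1.5: p = -1.5 < 0 → [1.5, 2]
midpoint 1.75: p = -0.375 < 0 → [1.75, 2]
midpoint 1.875: p = 0.2812 > 0 → [1.75, 1.875]

[1.75, 1.875]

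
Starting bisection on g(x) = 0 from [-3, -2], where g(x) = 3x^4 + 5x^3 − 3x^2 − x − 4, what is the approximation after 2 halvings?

x = -2.5 gives g = 18.8125, positive; keep [-2.5, -2]
x = -2.25 gives g = 2.996094, positive; keep [-2.25, -2]

-2.25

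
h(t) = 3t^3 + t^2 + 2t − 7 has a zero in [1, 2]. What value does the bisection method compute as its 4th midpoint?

1.0625

t = 1.5 gives h = 8.375, positive; keep [1, 1.5]
t = 1.25 gives h = 2.921875, positive; keep [1, 1.25]
t = 1.125 gives h = 0.787109, positive; keep [1, 1.125]
t = 1.0625 gives h = -0.1477, negative; keep [1.0625, 1.125]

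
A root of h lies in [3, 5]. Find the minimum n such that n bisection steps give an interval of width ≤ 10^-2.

8

Width after n steps is 2/2^n. Need 2^n ≥ 2/10^-2 = 200.
2^7 = 128 < 200 ≤ 2^8 = 256, so n = 8.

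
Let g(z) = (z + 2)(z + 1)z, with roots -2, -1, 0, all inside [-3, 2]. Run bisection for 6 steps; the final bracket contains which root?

0

z = -0.5 gives g = -0.375, negative; keep [-0.5, 2]
z = 0.75 gives g = 3.609375, positive; keep [-0.5, 0.75]
z = 0.125 gives g = 0.298828, positive; keep [-0.5, 0.125]
z = -0.1875 gives g = -0.2761, negative; keep [-0.1875, 0.125]
z = -0.03125 gives g = -0.0596, negative; keep [-0.03125, 0.125]
z = 0.046875 gives g = 0.1004, positive; keep [-0.03125, 0.046875]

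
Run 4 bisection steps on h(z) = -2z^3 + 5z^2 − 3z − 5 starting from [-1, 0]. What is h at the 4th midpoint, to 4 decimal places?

h(-0.5) = -2 < 0, so the root lies in [-1, -0.5]
h(-0.75) = 0.90625 > 0, so the root lies in [-0.75, -0.5]
h(-0.625) = -0.683594 < 0, so the root lies in [-0.75, -0.625]
h(-0.6875) = 0.0757 > 0, so the root lies in [-0.6875, -0.625]

0.0757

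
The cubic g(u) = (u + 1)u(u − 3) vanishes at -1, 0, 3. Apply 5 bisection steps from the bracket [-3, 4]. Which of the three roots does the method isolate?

3

g(0.5) = -1.875 < 0, so the root lies in [0.5, 4]
g(2.25) = -5.484375 < 0, so the root lies in [2.25, 4]
g(3.125) = 1.611328 > 0, so the root lies in [2.25, 3.125]
g(2.6875) = -3.0969 < 0, so the root lies in [2.6875, 3.125]
g(2.90625) = -1.0643 < 0, so the root lies in [2.90625, 3.125]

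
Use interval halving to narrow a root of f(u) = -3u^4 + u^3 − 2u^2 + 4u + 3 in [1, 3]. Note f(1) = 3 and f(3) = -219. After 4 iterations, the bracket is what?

[1.125, 1.25]

u = 2 gives f = -37, negative; keep [1, 2]
u = 1.5 gives f = -7.3125, negative; keep [1, 1.5]
u = 1.25 gives f = -0.496094, negative; keep [1, 1.25]
u = 1.125 gives f = 1.5872, positive; keep [1.125, 1.25]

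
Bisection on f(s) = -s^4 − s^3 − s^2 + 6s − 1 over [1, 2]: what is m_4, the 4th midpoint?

f(1.5) = -2.6875 < 0, so the root lies in [1, 1.5]
f(1.25) = 0.542969 > 0, so the root lies in [1.25, 1.5]
f(1.375) = -0.814697 < 0, so the root lies in [1.25, 1.375]
f(1.3125) = -0.0762 < 0, so the root lies in [1.25, 1.3125]

1.3125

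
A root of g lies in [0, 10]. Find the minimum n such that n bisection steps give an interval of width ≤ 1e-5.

20

Width after n steps is 10/2^n. Need 2^n ≥ 10/1e-5 = 1000000.
2^19 = 524288 < 1000000 ≤ 2^20 = 1048576, so n = 20.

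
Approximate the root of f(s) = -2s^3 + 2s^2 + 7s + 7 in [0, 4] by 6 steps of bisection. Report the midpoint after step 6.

s = 2 gives f = 13, positive; keep [2, 4]
s = 3 gives f = -8, negative; keep [2, 3]
s = 2.5 gives f = 5.75, positive; keep [2.5, 3]
s = 2.75 gives f = -0.2188, negative; keep [2.5, 2.75]
s = 2.625 gives f = 2.9805, positive; keep [2.625, 2.75]
s = 2.6875 gives f = 1.436, positive; keep [2.6875, 2.75]

2.6875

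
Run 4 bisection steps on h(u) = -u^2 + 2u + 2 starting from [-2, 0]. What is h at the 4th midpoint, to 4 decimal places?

0.3594

u = -1 gives h = -1, negative; keep [-1, 0]
u = -0.5 gives h = 0.75, positive; keep [-1, -0.5]
u = -0.75 gives h = -0.0625, negative; keep [-0.75, -0.5]
u = -0.625 gives h = 0.3594, positive; keep [-0.75, -0.625]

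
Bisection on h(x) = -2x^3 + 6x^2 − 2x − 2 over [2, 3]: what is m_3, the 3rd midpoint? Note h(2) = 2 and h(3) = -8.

2.375

midpoint 2.5: h = -0.75 < 0 → [2, 2.5]
midpoint 2.25: h = 1.09375 > 0 → [2.25, 2.5]
midpoint 2.375: h = 0.300781 > 0 → [2.375, 2.5]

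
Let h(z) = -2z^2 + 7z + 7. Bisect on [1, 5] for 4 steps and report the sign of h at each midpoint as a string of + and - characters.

z = 3 gives h = 10, positive; keep [3, 5]
z = 4 gives h = 3, positive; keep [4, 5]
z = 4.5 gives h = -2, negative; keep [4, 4.5]
z = 4.25 gives h = 0.625, positive; keep [4.25, 4.5]

++-+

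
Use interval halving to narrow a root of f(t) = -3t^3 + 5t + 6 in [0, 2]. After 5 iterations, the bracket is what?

f(1) = 8 > 0, so the root lies in [1, 2]
f(1.5) = 3.375 > 0, so the root lies in [1.5, 2]
f(1.75) = -1.328125 < 0, so the root lies in [1.5, 1.75]
f(1.625) = 1.252 > 0, so the root lies in [1.625, 1.75]
f(1.6875) = 0.0212 > 0, so the root lies in [1.6875, 1.75]

[1.6875, 1.75]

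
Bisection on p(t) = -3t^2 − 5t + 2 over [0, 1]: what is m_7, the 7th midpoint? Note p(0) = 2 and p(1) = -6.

0.3359375

p(0.5) = -1.25 < 0, so the root lies in [0, 0.5]
p(0.25) = 0.5625 > 0, so the root lies in [0.25, 0.5]
p(0.375) = -0.296875 < 0, so the root lies in [0.25, 0.375]
p(0.3125) = 0.1445 > 0, so the root lies in [0.3125, 0.375]
p(0.34375) = -0.0732 < 0, so the root lies in [0.3125, 0.34375]
p(0.328125) = 0.0364 > 0, so the root lies in [0.328125, 0.34375]
p(0.3359375) = -0.0182 < 0, so the root lies in [0.328125, 0.3359375]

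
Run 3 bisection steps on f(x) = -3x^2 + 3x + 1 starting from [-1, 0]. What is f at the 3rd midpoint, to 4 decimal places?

midpoint -0.5: f = -1.25 < 0 → [-0.5, 0]
midpoint -0.25: f = 0.0625 > 0 → [-0.5, -0.25]
midpoint -0.375: f = -0.546875 < 0 → [-0.375, -0.25]

-0.5469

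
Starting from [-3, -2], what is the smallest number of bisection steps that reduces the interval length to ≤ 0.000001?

Width after n steps is 1/2^n. Need 2^n ≥ 1/0.000001 = 1000000.
2^19 = 524288 < 1000000 ≤ 2^20 = 1048576, so n = 20.

20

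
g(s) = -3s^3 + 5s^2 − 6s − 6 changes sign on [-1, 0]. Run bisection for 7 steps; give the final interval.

g(-0.5) = -1.375 < 0, so the root lies in [-1, -0.5]
g(-0.75) = 2.578125 > 0, so the root lies in [-0.75, -0.5]
g(-0.625) = 0.435547 > 0, so the root lies in [-0.625, -0.5]
g(-0.5625) = -0.509 < 0, so the root lies in [-0.625, -0.5625]
g(-0.59375) = -0.0468 < 0, so the root lies in [-0.625, -0.59375]
g(-0.609375) = 0.1918 > 0, so the root lies in [-0.609375, -0.59375]
g(-0.6015625) = 0.0718 > 0, so the root lies in [-0.6015625, -0.59375]

[-0.6015625, -0.59375]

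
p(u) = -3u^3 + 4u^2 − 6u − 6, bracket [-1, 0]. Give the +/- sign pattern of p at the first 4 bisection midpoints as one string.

-++-

midpoint -0.5: p = -1.625 < 0 → [-1, -0.5]
midpoint -0.75: p = 2.015625 > 0 → [-0.75, -0.5]
midpoint -0.625: p = 0.044922 > 0 → [-0.625, -0.5]
midpoint -0.5625: p = -0.8254 < 0 → [-0.625, -0.5625]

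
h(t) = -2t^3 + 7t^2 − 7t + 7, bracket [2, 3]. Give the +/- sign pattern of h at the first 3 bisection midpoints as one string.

m = 2.5, h(m) = 2 (+); new bracket [2.5, 3]
m = 2.75, h(m) = -0.90625 (−); new bracket [2.5, 2.75]
m = 2.625, h(m) = 0.683594 (+); new bracket [2.625, 2.75]

+-+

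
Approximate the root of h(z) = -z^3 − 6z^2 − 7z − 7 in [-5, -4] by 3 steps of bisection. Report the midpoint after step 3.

h(-4.5) = -5.875 < 0, so the root lies in [-5, -4.5]
h(-4.75) = -1.953125 < 0, so the root lies in [-5, -4.75]
h(-4.875) = 0.388672 > 0, so the root lies in [-4.875, -4.75]

-4.875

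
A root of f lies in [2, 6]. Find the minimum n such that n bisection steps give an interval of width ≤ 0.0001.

Width after n steps is 4/2^n. Need 2^n ≥ 4/0.0001 = 40000.
2^15 = 32768 < 40000 ≤ 2^16 = 65536, so n = 16.

16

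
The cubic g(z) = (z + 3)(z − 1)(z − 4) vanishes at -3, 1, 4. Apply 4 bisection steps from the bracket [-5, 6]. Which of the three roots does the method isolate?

z = 0.5 gives g = 6.125, positive; keep [-5, 0.5]
z = -2.25 gives g = 15.234375, positive; keep [-5, -2.25]
z = -3.625 gives g = -22.041016, negative; keep [-3.625, -2.25]
z = -2.9375 gives g = 1.7073, positive; keep [-3.625, -2.9375]

-3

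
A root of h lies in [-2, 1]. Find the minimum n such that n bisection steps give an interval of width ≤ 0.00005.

16

Width after n steps is 3/2^n. Need 2^n ≥ 3/0.00005 = 60000.
2^15 = 32768 < 60000 ≤ 2^16 = 65536, so n = 16.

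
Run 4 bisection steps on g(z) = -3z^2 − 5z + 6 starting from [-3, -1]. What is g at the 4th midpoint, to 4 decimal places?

0.9531

midpoint -2: g = 4 > 0 → [-3, -2]
midpoint -2.5: g = -0.25 < 0 → [-2.5, -2]
midpoint -2.25: g = 2.0625 > 0 → [-2.5, -2.25]
midpoint -2.375: g = 0.9531 > 0 → [-2.5, -2.375]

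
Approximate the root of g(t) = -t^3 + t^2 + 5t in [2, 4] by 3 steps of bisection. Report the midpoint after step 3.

g(3) = -3 < 0, so the root lies in [2, 3]
g(2.5) = 3.125 > 0, so the root lies in [2.5, 3]
g(2.75) = 0.515625 > 0, so the root lies in [2.75, 3]

2.75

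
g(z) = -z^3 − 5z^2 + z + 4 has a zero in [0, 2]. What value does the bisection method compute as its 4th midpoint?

z = 1 gives g = -1, negative; keep [0, 1]
z = 0.5 gives g = 3.125, positive; keep [0.5, 1]
z = 0.75 gives g = 1.515625, positive; keep [0.75, 1]
z = 0.875 gives g = 0.377, positive; keep [0.875, 1]

0.875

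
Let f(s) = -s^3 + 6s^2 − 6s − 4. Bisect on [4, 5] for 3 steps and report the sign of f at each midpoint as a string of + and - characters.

s = 4.5 gives f = -0.625, negative; keep [4, 4.5]
s = 4.25 gives f = 2.109375, positive; keep [4.25, 4.5]
s = 4.375 gives f = 0.853516, positive; keep [4.375, 4.5]

-++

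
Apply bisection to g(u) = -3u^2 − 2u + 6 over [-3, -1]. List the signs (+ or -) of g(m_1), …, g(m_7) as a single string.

-++--+-

m = -2, g(m) = -2 (−); new bracket [-2, -1]
m = -1.5, g(m) = 2.25 (+); new bracket [-2, -1.5]
m = -1.75, g(m) = 0.3125 (+); new bracket [-2, -1.75]
m = -1.875, g(m) = -0.7969 (−); new bracket [-1.875, -1.75]
m = -1.8125, g(m) = -0.2305 (−); new bracket [-1.8125, -1.75]
m = -1.78125, g(m) = 0.0439 (+); new bracket [-1.8125, -1.78125]
m = -1.796875, g(m) = -0.0925 (−); new bracket [-1.796875, -1.78125]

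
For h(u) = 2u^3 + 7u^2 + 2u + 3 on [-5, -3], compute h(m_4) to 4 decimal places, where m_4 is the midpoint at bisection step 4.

midpoint -4: h = -21 < 0 → [-4, -3]
midpoint -3.5: h = -4 < 0 → [-3.5, -3]
midpoint -3.25: h = 1.78125 > 0 → [-3.5, -3.25]
midpoint -3.375: h = -0.9023 < 0 → [-3.375, -3.25]

-0.9023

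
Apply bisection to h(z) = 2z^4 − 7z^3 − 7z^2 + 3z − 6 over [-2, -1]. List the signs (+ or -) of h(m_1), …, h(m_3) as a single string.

+-+

z = -1.5 gives h = 7.5, positive; keep [-1.5, -1]
z = -1.25 gives h = -2.132812, negative; keep [-1.5, -1.25]
z = -1.375 gives h = 1.986816, positive; keep [-1.375, -1.25]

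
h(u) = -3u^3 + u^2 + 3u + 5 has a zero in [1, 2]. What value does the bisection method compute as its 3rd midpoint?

1.625

midpoint 1.5: h = 1.625 > 0 → [1.5, 2]
midpoint 1.75: h = -2.765625 < 0 → [1.5, 1.75]
midpoint 1.625: h = -0.357422 < 0 → [1.5, 1.625]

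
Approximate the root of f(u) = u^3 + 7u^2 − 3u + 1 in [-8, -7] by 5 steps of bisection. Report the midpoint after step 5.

f(-7.5) = -4.625 < 0, so the root lies in [-7.5, -7]
f(-7.25) = 9.609375 > 0, so the root lies in [-7.5, -7.25]
f(-7.375) = 2.728516 > 0, so the root lies in [-7.5, -7.375]
f(-7.4375) = -0.8884 < 0, so the root lies in [-7.4375, -7.375]
f(-7.40625) = 0.9349 > 0, so the root lies in [-7.4375, -7.40625]

-7.40625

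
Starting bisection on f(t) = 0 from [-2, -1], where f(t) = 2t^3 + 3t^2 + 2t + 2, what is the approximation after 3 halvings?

-1.375

m = -1.5, f(m) = -1 (−); new bracket [-1.5, -1]
m = -1.25, f(m) = 0.28125 (+); new bracket [-1.5, -1.25]
m = -1.375, f(m) = -0.277344 (−); new bracket [-1.375, -1.25]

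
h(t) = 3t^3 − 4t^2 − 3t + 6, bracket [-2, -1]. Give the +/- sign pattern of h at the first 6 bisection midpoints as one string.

t = -1.5 gives h = -8.625, negative; keep [-1.5, -1]
t = -1.25 gives h = -2.359375, negative; keep [-1.25, -1]
t = -1.125 gives h = 0.041016, positive; keep [-1.25, -1.125]
t = -1.1875 gives h = -1.1018, negative; keep [-1.1875, -1.125]
t = -1.15625 gives h = -0.5163, negative; keep [-1.15625, -1.125]
t = -1.140625 gives h = -0.2342, negative; keep [-1.140625, -1.125]

--+---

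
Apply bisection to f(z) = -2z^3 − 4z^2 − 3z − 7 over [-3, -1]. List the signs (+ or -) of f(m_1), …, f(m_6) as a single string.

-+++-+

f(-2) = -1 < 0, so the root lies in [-3, -2]
f(-2.5) = 6.75 > 0, so the root lies in [-2.5, -2]
f(-2.25) = 2.28125 > 0, so the root lies in [-2.25, -2]
f(-2.125) = 0.5039 > 0, so the root lies in [-2.125, -2]
f(-2.0625) = -0.2808 < 0, so the root lies in [-2.125, -2.0625]
f(-2.09375) = 0.1032 > 0, so the root lies in [-2.09375, -2.0625]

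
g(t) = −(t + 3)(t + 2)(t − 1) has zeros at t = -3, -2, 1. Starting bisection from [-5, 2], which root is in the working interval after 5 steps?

1

m = -1.5, g(m) = 1.875 (+); new bracket [-1.5, 2]
m = 0.25, g(m) = 5.484375 (+); new bracket [0.25, 2]
m = 1.125, g(m) = -1.611328 (−); new bracket [0.25, 1.125]
m = 0.6875, g(m) = 3.0969 (+); new bracket [0.6875, 1.125]
m = 0.90625, g(m) = 1.0643 (+); new bracket [0.90625, 1.125]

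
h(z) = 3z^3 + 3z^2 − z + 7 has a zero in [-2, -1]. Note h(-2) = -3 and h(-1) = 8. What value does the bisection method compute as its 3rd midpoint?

midpoint -1.5: h = 5.125 > 0 → [-2, -1.5]
midpoint -1.75: h = 1.859375 > 0 → [-2, -1.75]
midpoint -1.875: h = -0.353516 < 0 → [-1.875, -1.75]

-1.875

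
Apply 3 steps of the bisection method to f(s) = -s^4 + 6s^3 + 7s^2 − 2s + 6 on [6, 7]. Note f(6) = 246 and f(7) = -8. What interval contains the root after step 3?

midpoint 6.5: f = 151.4375 > 0 → [6.5, 7]
midpoint 6.75: f = 80.777344 > 0 → [6.75, 7]
midpoint 6.875: f = 38.7771 > 0 → [6.875, 7]

[6.875, 7]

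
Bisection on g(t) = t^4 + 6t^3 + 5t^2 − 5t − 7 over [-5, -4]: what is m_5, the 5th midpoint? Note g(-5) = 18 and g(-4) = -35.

-4.78125

t = -4.5 gives g = -19.9375, negative; keep [-5, -4.5]
t = -4.75 gives g = -4.402344, negative; keep [-5, -4.75]
t = -4.875 gives g = 5.863525, positive; keep [-4.875, -4.75]
t = -4.8125 gives g = 0.5066, positive; keep [-4.8125, -4.75]
t = -4.78125 gives g = -2.0027, negative; keep [-4.8125, -4.78125]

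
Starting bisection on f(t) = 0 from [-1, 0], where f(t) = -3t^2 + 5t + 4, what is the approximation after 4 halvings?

midpoint -0.5: f = 0.75 > 0 → [-1, -0.5]
midpoint -0.75: f = -1.4375 < 0 → [-0.75, -0.5]
midpoint -0.625: f = -0.296875 < 0 → [-0.625, -0.5]
midpoint -0.5625: f = 0.2383 > 0 → [-0.625, -0.5625]

-0.5625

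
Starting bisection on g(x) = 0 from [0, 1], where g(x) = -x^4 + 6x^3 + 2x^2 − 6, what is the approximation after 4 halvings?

0.9375

midpoint 0.5: g = -4.8125 < 0 → [0.5, 1]
midpoint 0.75: g = -2.660156 < 0 → [0.75, 1]
midpoint 0.875: g = -1.0354 < 0 → [0.875, 1]
midpoint 0.9375: g = -0.0708 < 0 → [0.9375, 1]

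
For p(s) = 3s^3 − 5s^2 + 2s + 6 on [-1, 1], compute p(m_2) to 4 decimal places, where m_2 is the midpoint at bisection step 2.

3.3750

s = 0 gives p = 6, positive; keep [-1, 0]
s = -0.5 gives p = 3.375, positive; keep [-1, -0.5]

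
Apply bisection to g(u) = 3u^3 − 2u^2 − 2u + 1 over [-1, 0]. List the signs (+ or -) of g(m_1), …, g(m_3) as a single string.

g(-0.5) = 1.125 > 0, so the root lies in [-1, -0.5]
g(-0.75) = 0.109375 > 0, so the root lies in [-1, -0.75]
g(-0.875) = -0.791016 < 0, so the root lies in [-0.875, -0.75]

++-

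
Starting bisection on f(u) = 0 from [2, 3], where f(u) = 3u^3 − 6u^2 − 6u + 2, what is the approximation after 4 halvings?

f(2.5) = -3.625 < 0, so the root lies in [2.5, 3]
f(2.75) = 2.515625 > 0, so the root lies in [2.5, 2.75]
f(2.625) = -0.830078 < 0, so the root lies in [2.625, 2.75]
f(2.6875) = 0.7717 > 0, so the root lies in [2.625, 2.6875]

2.6875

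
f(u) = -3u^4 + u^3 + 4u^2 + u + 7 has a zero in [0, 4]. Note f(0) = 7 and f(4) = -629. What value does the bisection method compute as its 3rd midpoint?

f(2) = -15 < 0, so the root lies in [0, 2]
f(1) = 10 > 0, so the root lies in [1, 2]
f(1.5) = 5.6875 > 0, so the root lies in [1.5, 2]

1.5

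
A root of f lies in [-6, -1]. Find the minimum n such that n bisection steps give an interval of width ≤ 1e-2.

Width after n steps is 5/2^n. Need 2^n ≥ 5/1e-2 = 500.
2^8 = 256 < 500 ≤ 2^9 = 512, so n = 9.

9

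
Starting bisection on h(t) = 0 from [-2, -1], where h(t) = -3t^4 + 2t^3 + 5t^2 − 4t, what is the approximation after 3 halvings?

midpoint -1.5: h = -4.6875 < 0 → [-1.5, -1]
midpoint -1.25: h = 1.582031 > 0 → [-1.5, -1.25]
midpoint -1.375: h = -0.969482 < 0 → [-1.375, -1.25]

-1.375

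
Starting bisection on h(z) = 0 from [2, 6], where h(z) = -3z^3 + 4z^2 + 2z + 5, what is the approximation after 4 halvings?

h(4) = -115 < 0, so the root lies in [2, 4]
h(3) = -34 < 0, so the root lies in [2, 3]
h(2.5) = -11.875 < 0, so the root lies in [2, 2.5]
h(2.25) = -4.4219 < 0, so the root lies in [2, 2.25]

2.25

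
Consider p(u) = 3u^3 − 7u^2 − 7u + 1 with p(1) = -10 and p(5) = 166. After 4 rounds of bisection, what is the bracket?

[3, 3.25]

m = 3, p(m) = -2 (−); new bracket [3, 5]
m = 4, p(m) = 53 (+); new bracket [3, 4]
m = 3.5, p(m) = 19.375 (+); new bracket [3, 3.5]
m = 3.25, p(m) = 7.2969 (+); new bracket [3, 3.25]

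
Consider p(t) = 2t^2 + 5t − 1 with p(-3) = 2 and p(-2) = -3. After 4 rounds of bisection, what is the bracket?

[-2.6875, -2.625]

m = -2.5, p(m) = -1 (−); new bracket [-3, -2.5]
m = -2.75, p(m) = 0.375 (+); new bracket [-2.75, -2.5]
m = -2.625, p(m) = -0.34375 (−); new bracket [-2.75, -2.625]
m = -2.6875, p(m) = 0.0078 (+); new bracket [-2.6875, -2.625]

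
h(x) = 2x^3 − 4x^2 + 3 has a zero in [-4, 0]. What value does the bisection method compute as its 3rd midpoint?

-0.5

x = -2 gives h = -29, negative; keep [-2, 0]
x = -1 gives h = -3, negative; keep [-1, 0]
x = -0.5 gives h = 1.75, positive; keep [-1, -0.5]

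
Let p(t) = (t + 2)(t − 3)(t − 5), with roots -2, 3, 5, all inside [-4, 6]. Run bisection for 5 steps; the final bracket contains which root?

midpoint 1: p = 24 > 0 → [-4, 1]
midpoint -1.5: p = 14.625 > 0 → [-4, -1.5]
midpoint -2.75: p = -33.421875 < 0 → [-2.75, -1.5]
midpoint -2.125: p = -4.5645 < 0 → [-2.125, -1.5]
midpoint -1.8125: p = 6.1472 > 0 → [-2.125, -1.8125]

-2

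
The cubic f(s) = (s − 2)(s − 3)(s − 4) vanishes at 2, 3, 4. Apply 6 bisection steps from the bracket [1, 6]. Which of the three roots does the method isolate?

midpoint 3.5: f = -0.375 < 0 → [3.5, 6]
midpoint 4.75: f = 3.609375 > 0 → [3.5, 4.75]
midpoint 4.125: f = 0.298828 > 0 → [3.5, 4.125]
midpoint 3.8125: f = -0.2761 < 0 → [3.8125, 4.125]
midpoint 3.96875: f = -0.0596 < 0 → [3.96875, 4.125]
midpoint 4.046875: f = 0.1004 > 0 → [3.96875, 4.046875]

4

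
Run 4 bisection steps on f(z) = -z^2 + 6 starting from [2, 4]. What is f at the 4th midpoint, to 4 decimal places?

0.3594

m = 3, f(m) = -3 (−); new bracket [2, 3]
m = 2.5, f(m) = -0.25 (−); new bracket [2, 2.5]
m = 2.25, f(m) = 0.9375 (+); new bracket [2.25, 2.5]
m = 2.375, f(m) = 0.3594 (+); new bracket [2.375, 2.5]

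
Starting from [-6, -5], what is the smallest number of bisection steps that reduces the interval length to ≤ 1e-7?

24

Width after n steps is 1/2^n. Need 2^n ≥ 1/1e-7 = 10000000.
2^23 = 8388608 < 10000000 ≤ 2^24 = 16777216, so n = 24.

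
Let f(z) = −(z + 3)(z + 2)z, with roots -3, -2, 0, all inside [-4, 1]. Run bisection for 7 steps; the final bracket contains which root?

0

f(-1.5) = 1.125 > 0, so the root lies in [-1.5, 1]
f(-0.25) = 1.203125 > 0, so the root lies in [-0.25, 1]
f(0.375) = -3.005859 < 0, so the root lies in [-0.25, 0.375]
f(0.0625) = -0.3948 < 0, so the root lies in [-0.25, 0.0625]
f(-0.09375) = 0.5194 > 0, so the root lies in [-0.09375, 0.0625]
f(-0.015625) = 0.0925 > 0, so the root lies in [-0.015625, 0.0625]
f(0.0234375) = -0.1434 < 0, so the root lies in [-0.015625, 0.0234375]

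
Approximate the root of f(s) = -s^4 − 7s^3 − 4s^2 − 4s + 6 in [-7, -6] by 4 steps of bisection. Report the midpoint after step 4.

-6.5625

s = -6.5 gives f = 0.3125, positive; keep [-7, -6.5]
s = -6.75 gives f = -72.363281, negative; keep [-6.75, -6.5]
s = -6.625 gives f = -34.021729, negative; keep [-6.625, -6.5]
s = -6.5625 gives f = -16.3679, negative; keep [-6.5625, -6.5]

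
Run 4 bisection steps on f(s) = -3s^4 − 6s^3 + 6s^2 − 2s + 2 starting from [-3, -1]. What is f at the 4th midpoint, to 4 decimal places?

-5.0359

s = -2 gives f = 30, positive; keep [-3, -2]
s = -2.5 gives f = 21.0625, positive; keep [-3, -2.5]
s = -2.75 gives f = 6.082031, positive; keep [-3, -2.75]
s = -2.875 gives f = -5.0359, negative; keep [-2.875, -2.75]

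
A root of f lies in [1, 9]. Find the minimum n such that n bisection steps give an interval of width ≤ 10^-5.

20

Width after n steps is 8/2^n. Need 2^n ≥ 8/10^-5 = 800000.
2^19 = 524288 < 800000 ≤ 2^20 = 1048576, so n = 20.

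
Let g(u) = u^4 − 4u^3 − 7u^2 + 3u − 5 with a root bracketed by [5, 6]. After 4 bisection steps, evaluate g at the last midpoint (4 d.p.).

u = 5.5 gives g = 49.3125, positive; keep [5, 5.5]
u = 5.25 gives g = -1.308594, negative; keep [5.25, 5.5]
u = 5.375 gives g = 22.4104, positive; keep [5.25, 5.375]
u = 5.3125 gives g = 10.1658, positive; keep [5.25, 5.3125]

10.1658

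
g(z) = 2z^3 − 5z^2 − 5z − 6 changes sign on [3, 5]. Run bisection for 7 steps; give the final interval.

[3.46875, 3.484375]

z = 4 gives g = 22, positive; keep [3, 4]
z = 3.5 gives g = 1, positive; keep [3, 3.5]
z = 3.25 gives g = -6.40625, negative; keep [3.25, 3.5]
z = 3.375 gives g = -2.9414, negative; keep [3.375, 3.5]
z = 3.4375 gives g = -1.0317, negative; keep [3.4375, 3.5]
z = 3.46875 gives g = -0.0313, negative; keep [3.46875, 3.5]
z = 3.484375 gives g = 0.4805, positive; keep [3.46875, 3.484375]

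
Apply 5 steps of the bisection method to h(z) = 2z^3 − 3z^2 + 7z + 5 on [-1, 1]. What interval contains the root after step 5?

m = 0, h(m) = 5 (+); new bracket [-1, 0]
m = -0.5, h(m) = 0.5 (+); new bracket [-1, -0.5]
m = -0.75, h(m) = -2.78125 (−); new bracket [-0.75, -0.5]
m = -0.625, h(m) = -1.0352 (−); new bracket [-0.625, -0.5]
m = -0.5625, h(m) = -0.2427 (−); new bracket [-0.5625, -0.5]

[-0.5625, -0.5]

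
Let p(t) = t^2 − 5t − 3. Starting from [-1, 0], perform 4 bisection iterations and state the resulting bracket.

[-0.5625, -0.5]

m = -0.5, p(m) = -0.25 (−); new bracket [-1, -0.5]
m = -0.75, p(m) = 1.3125 (+); new bracket [-0.75, -0.5]
m = -0.625, p(m) = 0.515625 (+); new bracket [-0.625, -0.5]
m = -0.5625, p(m) = 0.1289 (+); new bracket [-0.5625, -0.5]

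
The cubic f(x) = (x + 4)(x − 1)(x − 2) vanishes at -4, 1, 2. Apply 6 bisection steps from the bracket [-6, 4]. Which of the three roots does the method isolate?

m = -1, f(m) = 18 (+); new bracket [-6, -1]
m = -3.5, f(m) = 12.375 (+); new bracket [-6, -3.5]
m = -4.75, f(m) = -29.109375 (−); new bracket [-4.75, -3.5]
m = -4.125, f(m) = -3.9238 (−); new bracket [-4.125, -3.5]
m = -3.8125, f(m) = 5.2449 (+); new bracket [-4.125, -3.8125]
m = -3.96875, f(m) = 0.9268 (+); new bracket [-4.125, -3.96875]

-4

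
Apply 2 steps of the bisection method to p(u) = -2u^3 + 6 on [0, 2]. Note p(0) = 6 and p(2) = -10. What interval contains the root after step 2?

p(1) = 4 > 0, so the root lies in [1, 2]
p(1.5) = -0.75 < 0, so the root lies in [1, 1.5]

[1, 1.5]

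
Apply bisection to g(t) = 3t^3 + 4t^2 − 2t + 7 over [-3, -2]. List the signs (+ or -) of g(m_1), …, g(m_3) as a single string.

g(-2.5) = -9.875 < 0, so the root lies in [-2.5, -2]
g(-2.25) = -2.421875 < 0, so the root lies in [-2.25, -2]
g(-2.125) = 0.525391 > 0, so the root lies in [-2.25, -2.125]

--+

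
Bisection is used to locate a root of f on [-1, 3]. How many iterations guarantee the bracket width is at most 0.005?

10

Width after n steps is 4/2^n. Need 2^n ≥ 4/0.005 = 800.
2^9 = 512 < 800 ≤ 2^10 = 1024, so n = 10.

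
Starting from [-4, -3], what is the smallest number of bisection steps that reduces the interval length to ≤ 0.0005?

Width after n steps is 1/2^n. Need 2^n ≥ 1/0.0005 = 2000.
2^10 = 1024 < 2000 ≤ 2^11 = 2048, so n = 11.

11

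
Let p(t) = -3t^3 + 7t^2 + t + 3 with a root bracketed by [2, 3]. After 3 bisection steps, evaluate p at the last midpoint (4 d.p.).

-0.4043

m = 2.5, p(m) = 2.375 (+); new bracket [2.5, 3]
m = 2.75, p(m) = -3.703125 (−); new bracket [2.5, 2.75]
m = 2.625, p(m) = -0.404297 (−); new bracket [2.5, 2.625]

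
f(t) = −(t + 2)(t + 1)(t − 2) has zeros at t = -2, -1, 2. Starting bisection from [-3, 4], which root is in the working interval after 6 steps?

2

f(0.5) = 5.625 > 0, so the root lies in [0.5, 4]
f(2.25) = -3.453125 < 0, so the root lies in [0.5, 2.25]
f(1.375) = 5.009766 > 0, so the root lies in [1.375, 2.25]
f(1.8125) = 2.0105 > 0, so the root lies in [1.8125, 2.25]
f(2.03125) = -0.3819 < 0, so the root lies in [1.8125, 2.03125]
f(1.921875) = 0.8953 > 0, so the root lies in [1.921875, 2.03125]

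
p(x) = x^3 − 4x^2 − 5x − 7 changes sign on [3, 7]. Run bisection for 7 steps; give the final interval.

[5.1875, 5.21875]

m = 5, p(m) = -7 (−); new bracket [5, 7]
m = 6, p(m) = 35 (+); new bracket [5, 6]
m = 5.5, p(m) = 10.875 (+); new bracket [5, 5.5]
m = 5.25, p(m) = 1.2031 (+); new bracket [5, 5.25]
m = 5.125, p(m) = -3.0762 (−); new bracket [5.125, 5.25]
m = 5.1875, p(m) = -0.9817 (−); new bracket [5.1875, 5.25]
m = 5.21875, p(m) = 0.0993 (+); new bracket [5.1875, 5.21875]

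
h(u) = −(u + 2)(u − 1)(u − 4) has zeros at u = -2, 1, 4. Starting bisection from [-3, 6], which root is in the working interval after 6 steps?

midpoint 1.5: h = 4.375 > 0 → [1.5, 6]
midpoint 3.75: h = 3.953125 > 0 → [3.75, 6]
midpoint 4.875: h = -23.310547 < 0 → [3.75, 4.875]
midpoint 4.3125: h = -6.5344 < 0 → [3.75, 4.3125]
midpoint 4.03125: h = -0.5713 < 0 → [3.75, 4.03125]
midpoint 3.890625: h = 1.8624 > 0 → [3.890625, 4.03125]

4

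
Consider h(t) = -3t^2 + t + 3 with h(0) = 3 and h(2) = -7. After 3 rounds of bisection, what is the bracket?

h(1) = 1 > 0, so the root lies in [1, 2]
h(1.5) = -2.25 < 0, so the root lies in [1, 1.5]
h(1.25) = -0.4375 < 0, so the root lies in [1, 1.25]

[1, 1.25]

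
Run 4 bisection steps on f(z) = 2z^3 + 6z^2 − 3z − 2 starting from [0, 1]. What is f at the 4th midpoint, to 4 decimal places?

f(0.5) = -1.75 < 0, so the root lies in [0.5, 1]
f(0.75) = -0.03125 < 0, so the root lies in [0.75, 1]
f(0.875) = 1.308594 > 0, so the root lies in [0.75, 0.875]
f(0.8125) = 0.5962 > 0, so the root lies in [0.75, 0.8125]

0.5962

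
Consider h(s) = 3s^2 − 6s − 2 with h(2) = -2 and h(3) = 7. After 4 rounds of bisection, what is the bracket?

[2.25, 2.3125]

s = 2.5 gives h = 1.75, positive; keep [2, 2.5]
s = 2.25 gives h = -0.3125, negative; keep [2.25, 2.5]
s = 2.375 gives h = 0.671875, positive; keep [2.25, 2.375]
s = 2.3125 gives h = 0.168, positive; keep [2.25, 2.3125]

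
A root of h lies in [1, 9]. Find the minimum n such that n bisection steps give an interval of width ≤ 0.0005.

Width after n steps is 8/2^n. Need 2^n ≥ 8/0.0005 = 16000.
2^13 = 8192 < 16000 ≤ 2^14 = 16384, so n = 14.

14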